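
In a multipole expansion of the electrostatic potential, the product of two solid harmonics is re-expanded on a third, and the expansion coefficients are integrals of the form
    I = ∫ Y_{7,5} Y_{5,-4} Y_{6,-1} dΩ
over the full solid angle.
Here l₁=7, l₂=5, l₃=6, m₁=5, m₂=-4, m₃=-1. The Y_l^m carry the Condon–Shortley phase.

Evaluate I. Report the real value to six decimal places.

0.125584

m-sum 0 ✓  L=18 even ✓  2≤6≤12 ✓
Π(2lᵢ+1) = 15×11×13 = 2145
triangle coeff Δ(7,5,6) = 1/174594420
Σ_t [1,5]: t=1:−1/4147200 t=2:+1/207360 t=3:−1/82944 t=4:+1/207360 t=5:−1/4147200 = -1/345600
(3j)²=420/46189 [(7 5 6; 0 0 0)], sign=-1
Σ_t [0,1]: t=0:+1/6220800 t=1:−1/14515200 = 1/10886400
(3j)²=128/12597 [(7 5 6; 5 -4 -1)], sign=-1
⇒ 4πI² = 268800/1356277
I = (+1)√(268800/1356277/(4π)) = 0.12558434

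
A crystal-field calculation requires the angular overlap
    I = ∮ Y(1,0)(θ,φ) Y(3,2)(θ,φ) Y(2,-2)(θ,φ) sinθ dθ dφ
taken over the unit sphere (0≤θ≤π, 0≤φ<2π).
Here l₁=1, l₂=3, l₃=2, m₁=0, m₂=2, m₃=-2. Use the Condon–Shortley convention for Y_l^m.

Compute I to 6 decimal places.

0.184674

m-sum 0 ✓  L=6 even ✓  2≤2≤4 ✓
Π(2lᵢ+1) = 3×7×5 = 105
triangle coeff Δ(1,3,2) = 1/105
Σ_t [1,1]: t=1:−1/4 = -1/4
(3j)²=3/35 [(1 3 2; 0 0 0)], sign=-1
Σ_t [1,1]: t=1:−1/24 = -1/24
(3j)²=1/21 [(1 3 2; 0 2 -2)], sign=-1
⇒ 4πI² = 3/7
I = (+1)√(3/7/(4π)) = 0.18467439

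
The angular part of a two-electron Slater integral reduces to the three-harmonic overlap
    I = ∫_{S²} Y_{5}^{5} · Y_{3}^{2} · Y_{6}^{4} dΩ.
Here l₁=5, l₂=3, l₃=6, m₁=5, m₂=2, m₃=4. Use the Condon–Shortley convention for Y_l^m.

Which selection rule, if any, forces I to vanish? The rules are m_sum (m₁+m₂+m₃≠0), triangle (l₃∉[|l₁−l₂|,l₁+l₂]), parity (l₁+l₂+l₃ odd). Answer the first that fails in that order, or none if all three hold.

m_sum

azimuthal sum: 5 + 2 + 4 = 11  ✗
2 ≤ 6 ≤ 8 (triangle on l)
L = 5 + 3 + 6 = 14 (even)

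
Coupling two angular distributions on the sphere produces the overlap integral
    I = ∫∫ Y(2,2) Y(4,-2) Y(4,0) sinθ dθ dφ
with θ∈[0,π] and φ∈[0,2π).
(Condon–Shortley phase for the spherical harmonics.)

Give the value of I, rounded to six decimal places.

Rules hold: Σm=0, L=10 even, 2≤4≤6.
N = 5·9·9 = 405
Δ = 2!·2!·6!/11! = 1/13860
Racah Σ t=0..2: t=0:+1/192 t=1:−1/36 t=2:+1/192 = -5/288
⇒ 3j(2 4 4; 0 0 0)² = 20/693, sgn -1
Racah Σ t=0..0: t=0:+1/192 = 1/192
⇒ 3j(2 4 4; 2 -2 0)² = 3/77, sgn +1
4πI² = N·(3j₀)²·(3jₘ)² = 2700/5929
I = -1·√(0.455389/4π) = -0.19036462

-0.190365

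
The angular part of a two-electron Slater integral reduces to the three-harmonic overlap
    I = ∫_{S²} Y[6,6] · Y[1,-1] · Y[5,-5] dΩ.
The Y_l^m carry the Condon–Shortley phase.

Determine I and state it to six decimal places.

Rules hold: Σm=0, L=12 even, 5≤5≤7.
N = 13·3·11 = 429
Δ = 2!·10!·0!/13! = 1/858
Racah Σ t=1..1: t=1:−1/14400 = -1/14400
⇒ 3j(6 1 5; 0 0 0)² = 6/143, sgn +1
Racah Σ t=0..0: t=0:+1/7257600 = 1/7257600
⇒ 3j(6 1 5; 6 -1 -5)² = 1/13, sgn +1
4πI² = N·(3j₀)²·(3jₘ)² = 18/13
I = +1·√(1.38462/4π) = 0.33194004

0.331940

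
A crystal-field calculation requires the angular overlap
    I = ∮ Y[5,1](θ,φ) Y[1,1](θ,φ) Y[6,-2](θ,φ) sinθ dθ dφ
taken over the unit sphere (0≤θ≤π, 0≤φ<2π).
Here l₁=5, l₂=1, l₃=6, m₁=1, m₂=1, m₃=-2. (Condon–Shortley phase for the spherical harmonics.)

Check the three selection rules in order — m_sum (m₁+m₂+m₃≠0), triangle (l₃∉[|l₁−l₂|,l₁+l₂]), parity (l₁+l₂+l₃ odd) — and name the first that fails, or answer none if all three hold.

none

Σmᵢ = 0  ✓
l₃∈[|l₁−l₂|,l₁+l₂]=[4,6], have l₃=6  ✓
Σlᵢ = 12 ⇒ even  ✓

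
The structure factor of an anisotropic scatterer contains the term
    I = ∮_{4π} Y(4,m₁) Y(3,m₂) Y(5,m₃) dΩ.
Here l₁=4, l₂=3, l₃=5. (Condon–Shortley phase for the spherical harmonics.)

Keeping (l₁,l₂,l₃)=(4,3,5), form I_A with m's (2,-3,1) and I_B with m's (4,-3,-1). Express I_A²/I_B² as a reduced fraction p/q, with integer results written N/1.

225/28

Shared (l₁,l₂,l₃)=(4,3,5): N and (l;000)² cancel in I_A²/I_B².
A: Δ = 2!·6!·4!/13! = 1/180180; Racah Σ t=0..0: t=0:+1/2304 = 1/2304; ⇒ 3j(4 3 5; 2 -3 1)² = 75/4004, sgn +1
B: Δ = 2!·6!·4!/13! = 1/180180; Racah Σ t=0..0: t=0:+1/34560 = 1/34560; ⇒ 3j(4 3 5; 4 -3 -1)² = 1/429, sgn +1
I_A²/I_B² = (75/4004)/(1/429) = 225/28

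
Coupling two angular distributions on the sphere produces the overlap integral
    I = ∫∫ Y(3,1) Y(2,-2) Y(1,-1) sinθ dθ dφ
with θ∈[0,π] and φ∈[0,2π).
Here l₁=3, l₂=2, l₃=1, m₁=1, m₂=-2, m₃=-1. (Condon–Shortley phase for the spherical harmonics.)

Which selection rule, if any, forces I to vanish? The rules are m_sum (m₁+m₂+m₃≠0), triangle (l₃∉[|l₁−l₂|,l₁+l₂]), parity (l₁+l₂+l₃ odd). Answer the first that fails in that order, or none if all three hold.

m₁+m₂+m₃ = 1 − 2 − 1 = -2  ✗
triangle: |3−2|=1 ≤ l₃=1 ≤ 3+2=5
parity: l₁+l₂+l₃ = 6 is even

m_sum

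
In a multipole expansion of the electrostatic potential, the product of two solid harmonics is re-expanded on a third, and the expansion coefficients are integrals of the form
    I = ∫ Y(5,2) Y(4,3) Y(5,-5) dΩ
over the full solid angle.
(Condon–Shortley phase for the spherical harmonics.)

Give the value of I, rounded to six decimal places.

Rules hold: Σm=0, L=14 even, 1≤5≤9.
N = 11·9·11 = 1089
Δ = 4!·6!·4!/15! = 1/3153150
Racah Σ t=0..4: t=0:+1/69120 t=1:−1/1728 t=2:+1/576 t=3:−1/1728 t=4:+1/69120 = 7/11520
⇒ 3j(5 4 5; 0 0 0)² = 2/143, sgn -1
Racah Σ t=3..3: t=3:−1/103680 = -1/103680
⇒ 3j(5 4 5; 2 3 -5)² = 7/429, sgn -1
4πI² = N·(3j₀)²·(3jₘ)² = 42/169
I = +1·√(0.248521/4π) = 0.14062948

0.140629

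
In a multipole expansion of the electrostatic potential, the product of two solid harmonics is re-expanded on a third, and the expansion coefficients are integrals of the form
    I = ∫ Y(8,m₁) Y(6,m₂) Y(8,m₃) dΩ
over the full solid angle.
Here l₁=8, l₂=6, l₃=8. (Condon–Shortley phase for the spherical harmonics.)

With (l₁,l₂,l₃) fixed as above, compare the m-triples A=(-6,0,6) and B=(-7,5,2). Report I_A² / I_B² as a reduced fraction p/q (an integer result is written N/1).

26/81

Same 8,6,8: normalisation and zero-m 3j drop out of the ratio.
A: Δ: 6! 10! 6! / 23! → 1/13742520792; sum: t=4:+1/8360755200 t=5:−1/5225472000 t=6:+1/41803776000 = -1/20901888000; 3j²(8 6 8; -6 0 6) = Δ·Π!·Σ² = 39/14858  (sign -1)
B: Δ: 6! 10! 6! / 23! → 1/13742520792; sum: t=5:−1/313528320000 t=6:+1/31352832000 = 1/34836480000; 3j²(8 6 8; -7 5 2) = Δ·Π!·Σ² = 243/29716  (sign +1)
I_A²/I_B² = (39/14858)/(243/29716) = 26/81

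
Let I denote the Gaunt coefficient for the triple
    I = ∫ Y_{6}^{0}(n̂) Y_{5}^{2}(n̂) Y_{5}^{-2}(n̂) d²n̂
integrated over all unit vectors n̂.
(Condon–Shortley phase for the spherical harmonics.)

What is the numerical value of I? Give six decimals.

-0.110455

Rules hold: Σm=0, L=16 even, 1≤5≤11.
N = 13·11·11 = 1573
Δ = 6!·6!·4!/17! = 1/28588560
Racah Σ t=1..5: t=1:−1/345600 t=2:+1/13824 t=3:−1/5184 t=4:+1/13824 t=5:−1/345600 = -7/129600
⇒ 3j(6 5 5; 0 0 0)² = 80/7293, sgn +1
Racah Σ t=3..6: t=3:−1/31104 t=4:+1/13824 t=5:−1/57600 t=6:+1/3110400 = 1/43200
⇒ 3j(6 5 5; 0 2 -2)² = 108/12155, sgn -1
4πI² = N·(3j₀)²·(3jₘ)² = 576/3757
I = -1·√(0.153314/4π) = -0.11045508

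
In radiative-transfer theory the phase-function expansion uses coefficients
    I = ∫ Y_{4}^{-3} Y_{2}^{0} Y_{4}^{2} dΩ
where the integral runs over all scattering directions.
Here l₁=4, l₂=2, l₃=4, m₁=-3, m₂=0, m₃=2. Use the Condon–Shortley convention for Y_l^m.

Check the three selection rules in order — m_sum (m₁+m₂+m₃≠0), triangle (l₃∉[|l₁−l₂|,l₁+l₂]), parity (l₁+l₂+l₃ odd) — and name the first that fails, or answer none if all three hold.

m_sum

m₁+m₂+m₃ = -3 + 0 + 2 = -1  ✗
triangle: |4−2|=2 ≤ l₃=4 ≤ 4+2=6
parity: l₁+l₂+l₃ = 10 is even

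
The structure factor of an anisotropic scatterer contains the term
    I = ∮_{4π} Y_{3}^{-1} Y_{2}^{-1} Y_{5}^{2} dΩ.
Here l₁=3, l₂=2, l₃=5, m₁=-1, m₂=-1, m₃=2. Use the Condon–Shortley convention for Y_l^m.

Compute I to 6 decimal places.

Checks pass: Σm=0; 10 even; l₃=5∈[1,5].
(2·3+1)(2·2+1)(2·5+1) = 385
Δ: 0! 6! 4! / 11! → 1/2310
sum: t=0:+1/144 = 1/144
3j²(3 2 5; 0 0 0) = Δ·Π!·Σ² = 10/231  (sign -1)
sum: t=0:+1/288 = 1/288
3j²(3 2 5; -1 -1 2) = Δ·Π!·Σ² = 1/22  (sign -1)
combine: 4πI² = 385·10/231·1/22 = 25/33
take √, sign +1: I = 0.24553200

0.245532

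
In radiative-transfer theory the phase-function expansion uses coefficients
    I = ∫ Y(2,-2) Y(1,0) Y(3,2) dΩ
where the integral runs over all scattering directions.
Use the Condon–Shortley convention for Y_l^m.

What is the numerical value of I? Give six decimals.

Checks pass: Σm=0; 6 even; l₃=3∈[1,3].
(2·2+1)(2·1+1)(2·3+1) = 105
Δ: 0! 4! 2! / 7! → 1/105
sum: t=0:+1/4 = 1/4
3j²(2 1 3; 0 0 0) = Δ·Π!·Σ² = 3/35  (sign -1)
sum: t=0:+1/24 = 1/24
3j²(2 1 3; -2 0 2) = Δ·Π!·Σ² = 1/21  (sign -1)
combine: 4πI² = 105·3/35·1/21 = 3/7
take √, sign +1: I = 0.18467439

0.184674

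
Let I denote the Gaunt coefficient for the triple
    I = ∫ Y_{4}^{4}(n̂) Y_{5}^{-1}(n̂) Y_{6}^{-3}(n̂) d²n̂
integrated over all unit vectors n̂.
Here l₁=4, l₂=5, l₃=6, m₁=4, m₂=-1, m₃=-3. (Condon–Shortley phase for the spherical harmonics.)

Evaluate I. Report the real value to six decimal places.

l₁+l₂+l₃=15 is odd: 3j(l;000)=0 ⇒ I=0

0.000000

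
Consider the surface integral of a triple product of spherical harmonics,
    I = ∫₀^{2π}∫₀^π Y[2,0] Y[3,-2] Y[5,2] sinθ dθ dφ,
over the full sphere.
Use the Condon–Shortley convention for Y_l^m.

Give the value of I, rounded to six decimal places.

0.190188

Checks pass: Σm=0; 10 even; l₃=5∈[1,5].
(2·2+1)(2·3+1)(2·5+1) = 385
Δ: 0! 4! 6! / 11! → 1/2310
sum: t=0:+1/144 = 1/144
3j²(2 3 5; 0 0 0) = Δ·Π!·Σ² = 10/231  (sign -1)
sum: t=0:+1/480 = 1/480
3j²(2 3 5; 0 -2 2) = Δ·Π!·Σ² = 3/110  (sign -1)
combine: 4πI² = 385·10/231·3/110 = 5/11
take √, sign +1: I = 0.19018827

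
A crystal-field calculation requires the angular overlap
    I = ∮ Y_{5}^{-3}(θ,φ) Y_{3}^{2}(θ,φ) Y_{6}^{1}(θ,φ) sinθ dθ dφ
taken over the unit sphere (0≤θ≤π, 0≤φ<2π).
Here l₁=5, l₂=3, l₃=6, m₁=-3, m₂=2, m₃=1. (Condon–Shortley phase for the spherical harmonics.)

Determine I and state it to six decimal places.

0.166435

m-sum 0 ✓  L=14 even ✓  2≤6≤8 ✓
Π(2lᵢ+1) = 11×7×13 = 1001
triangle coeff Δ(5,3,6) = 1/675675
Σ_t [0,2]: t=0:+1/8640 t=1:−1/2304 t=2:+1/8640 = -7/34560
(3j)²=7/429 [(5 3 6; 0 0 0)], sign=-1
Σ_t [1,2]: t=1:−1/120960 t=2:+1/17280 = 1/20160
(3j)²=64/3003 [(5 3 6; -3 2 1)], sign=-1
⇒ 4πI² = 448/1287
I = (+1)√(448/1287/(4π)) = 0.16643505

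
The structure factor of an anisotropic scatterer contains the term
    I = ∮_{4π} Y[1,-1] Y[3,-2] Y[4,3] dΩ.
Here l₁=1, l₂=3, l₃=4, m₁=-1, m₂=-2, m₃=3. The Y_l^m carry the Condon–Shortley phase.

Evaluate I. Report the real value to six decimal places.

-0.282095

Rules hold: Σm=0, L=8 even, 2≤4≤4.
N = 3·7·9 = 189
Δ = 0!·2!·6!/9! = 1/252
Racah Σ t=0..0: t=0:+1/36 = 1/36
⇒ 3j(1 3 4; 0 0 0)² = 4/63, sgn +1
Racah Σ t=0..0: t=0:+1/240 = 1/240
⇒ 3j(1 3 4; -1 -2 3)² = 1/12, sgn -1
4πI² = N·(3j₀)²·(3jₘ)² = 1/1
I = -1·√(1/4π) = -0.28209479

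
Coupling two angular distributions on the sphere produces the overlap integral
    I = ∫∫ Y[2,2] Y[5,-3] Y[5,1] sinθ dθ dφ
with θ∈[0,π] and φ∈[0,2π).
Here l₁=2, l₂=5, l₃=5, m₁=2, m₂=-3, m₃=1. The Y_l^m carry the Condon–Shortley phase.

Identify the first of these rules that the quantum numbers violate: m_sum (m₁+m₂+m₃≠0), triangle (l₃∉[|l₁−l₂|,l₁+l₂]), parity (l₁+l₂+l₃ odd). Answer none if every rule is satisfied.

Σmᵢ = 0  ✓
l₃∈[|l₁−l₂|,l₁+l₂]=[3,7], have l₃=5  ✓
Σlᵢ = 12 ⇒ even  ✓

none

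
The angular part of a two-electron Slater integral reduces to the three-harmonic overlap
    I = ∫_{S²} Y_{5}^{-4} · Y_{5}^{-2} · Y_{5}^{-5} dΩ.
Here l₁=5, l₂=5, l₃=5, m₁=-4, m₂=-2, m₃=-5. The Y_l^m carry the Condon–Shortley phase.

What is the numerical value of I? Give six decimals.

m-sum = -4 − 2 − 5 = -11 ≠ 0 ⇒ I = 0

0.000000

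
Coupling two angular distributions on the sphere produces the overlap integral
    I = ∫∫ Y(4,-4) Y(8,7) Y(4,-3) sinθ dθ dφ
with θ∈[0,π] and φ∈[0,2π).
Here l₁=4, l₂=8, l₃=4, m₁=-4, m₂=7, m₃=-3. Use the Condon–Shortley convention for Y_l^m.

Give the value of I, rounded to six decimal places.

m-sum 0 ✓  L=16 even ✓  4≤4≤12 ✓
Π(2lᵢ+1) = 9×17×9 = 1377
triangle coeff Δ(4,8,4) = 1/218790
Σ_t [4,4]: t=4:+1/331776 = 1/331776
(3j)²=490/21879 [(4 8 4; 0 0 0)], sign=+1
Σ_t [8,8]: t=8:+1/203212800 = 1/203212800
(3j)²=1/34 [(4 8 4; -4 7 -3)], sign=-1
⇒ 4πI² = 2205/2431
I = (-1)√(2205/2431/(4π)) = -0.26866240

-0.268662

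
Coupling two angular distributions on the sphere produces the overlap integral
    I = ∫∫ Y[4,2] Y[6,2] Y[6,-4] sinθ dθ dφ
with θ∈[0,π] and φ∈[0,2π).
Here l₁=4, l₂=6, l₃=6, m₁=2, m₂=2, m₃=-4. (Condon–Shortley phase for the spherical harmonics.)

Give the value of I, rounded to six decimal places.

m-sum 0 ✓  L=16 even ✓  2≤6≤10 ✓
Π(2lᵢ+1) = 9×13×13 = 1521
triangle coeff Δ(4,6,6) = 1/15315300
Σ_t [0,4]: t=0:+1/829440 t=1:−1/25920 t=2:+1/9216 t=3:−1/25920 t=4:+1/829440 = 7/207360
(3j)²=28/2431 [(4 6 6; 0 0 0)], sign=+1
Σ_t [0,2]: t=0:+1/3870720 t=1:−1/181440 t=2:+1/138240 = 23/11612160
(3j)²=529/204204 [(4 6 6; 2 2 -4)], sign=+1
⇒ 4πI² = 1587/34969
I = (+1)√(1587/34969/(4π)) = 0.06009550

0.060095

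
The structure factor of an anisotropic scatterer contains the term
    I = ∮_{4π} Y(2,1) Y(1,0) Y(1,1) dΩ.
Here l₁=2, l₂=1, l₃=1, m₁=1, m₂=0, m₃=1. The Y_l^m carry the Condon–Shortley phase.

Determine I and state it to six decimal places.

m-sum = 1 + 0 + 1 = 2 ≠ 0 ⇒ I = 0

0.000000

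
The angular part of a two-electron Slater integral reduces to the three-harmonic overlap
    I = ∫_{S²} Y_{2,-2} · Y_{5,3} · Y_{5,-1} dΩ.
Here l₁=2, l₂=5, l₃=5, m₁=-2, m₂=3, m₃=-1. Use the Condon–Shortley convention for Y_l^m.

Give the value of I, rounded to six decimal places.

0.171169

Checks pass: Σm=0; 12 even; l₃=5∈[3,7].
(2·2+1)(2·5+1)(2·5+1) = 605
Δ: 2! 2! 8! / 13! → 1/38610
sum: t=0:+1/2880 t=1:−1/576 t=2:+1/2880 = -1/960
3j²(2 5 5; 0 0 0) = Δ·Π!·Σ² = 10/429  (sign +1)
sum: t=2:+1/5760 = 1/5760
3j²(2 5 5; -2 3 -1) = Δ·Π!·Σ² = 56/2145  (sign +1)
combine: 4πI² = 605·10/429·56/2145 = 560/1521
take √, sign +1: I = 0.17116875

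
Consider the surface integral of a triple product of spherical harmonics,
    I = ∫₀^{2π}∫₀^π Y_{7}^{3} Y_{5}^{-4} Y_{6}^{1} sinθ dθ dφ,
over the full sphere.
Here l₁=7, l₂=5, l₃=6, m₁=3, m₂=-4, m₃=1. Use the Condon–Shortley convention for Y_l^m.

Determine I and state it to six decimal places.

Rules hold: Σm=0, L=18 even, 2≤6≤12.
N = 15·11·13 = 2145
Δ = 6!·8!·4!/19! = 1/174594420
Racah Σ t=1..5: t=1:−1/4147200 t=2:+1/207360 t=3:−1/82944 t=4:+1/207360 t=5:−1/4147200 = -1/345600
⇒ 3j(7 5 6; 0 0 0)² = 420/46189, sgn -1
Racah Σ t=0..1: t=0:+1/2488320 t=1:−1/2073600 = -1/12441600
⇒ 3j(7 5 6; 3 -4 1)² = 98/138567, sgn +1
4πI² = N·(3j₀)²·(3jₘ)² = 205800/14919047
I = -1·√(0.0137944/4π) = -0.03313197

-0.033132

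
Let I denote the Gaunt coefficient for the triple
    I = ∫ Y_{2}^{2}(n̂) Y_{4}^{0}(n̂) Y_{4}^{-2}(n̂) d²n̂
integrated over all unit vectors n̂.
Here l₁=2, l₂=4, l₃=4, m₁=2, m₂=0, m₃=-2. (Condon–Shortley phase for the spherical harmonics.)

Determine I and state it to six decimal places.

-0.190365

Checks pass: Σm=0; 10 even; l₃=4∈[2,6].
(2·2+1)(2·4+1)(2·4+1) = 405
Δ: 2! 2! 6! / 11! → 1/13860
sum: t=0:+1/192 t=1:−1/36 t=2:+1/192 = -5/288
3j²(2 4 4; 0 0 0) = Δ·Π!·Σ² = 20/693  (sign -1)
sum: t=0:+1/192 = 1/192
3j²(2 4 4; 2 0 -2) = Δ·Π!·Σ² = 3/77  (sign +1)
combine: 4πI² = 405·20/693·3/77 = 2700/5929
take √, sign -1: I = -0.19036462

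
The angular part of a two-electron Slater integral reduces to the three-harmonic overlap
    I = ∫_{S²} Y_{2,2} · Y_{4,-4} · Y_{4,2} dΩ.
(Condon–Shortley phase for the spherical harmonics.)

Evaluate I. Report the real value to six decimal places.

m-sum 0 ✓  L=10 even ✓  2≤4≤6 ✓
Π(2lᵢ+1) = 5×9×9 = 405
triangle coeff Δ(2,4,4) = 1/13860
Σ_t [0,2]: t=0:+1/192 t=1:−1/36 t=2:+1/192 = -5/288
(3j)²=20/693 [(2 4 4; 0 0 0)], sign=-1
Σ_t [0,0]: t=0:+1/2880 = 1/2880
(3j)²=2/165 [(2 4 4; 2 -4 2)], sign=+1
⇒ 4πI² = 120/847
I = (-1)√(120/847/(4π)) = -0.10618031

-0.106180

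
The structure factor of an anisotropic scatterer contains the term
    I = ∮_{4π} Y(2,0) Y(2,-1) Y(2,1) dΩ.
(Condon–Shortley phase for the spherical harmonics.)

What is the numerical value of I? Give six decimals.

-0.090112

m-sum 0 ✓  L=6 even ✓  0≤2≤4 ✓
Π(2lᵢ+1) = 5×5×5 = 125
triangle coeff Δ(2,2,2) = 1/630
Σ_t [0,2]: t=0:+1/8 t=1:−1/1 t=2:+1/8 = -3/4
(3j)²=2/35 [(2 2 2; 0 0 0)], sign=-1
Σ_t [0,1]: t=0:+1/4 t=1:−1/2 = -1/4
(3j)²=1/70 [(2 2 2; 0 -1 1)], sign=+1
⇒ 4πI² = 5/49
I = (-1)√(5/49/(4π)) = -0.09011188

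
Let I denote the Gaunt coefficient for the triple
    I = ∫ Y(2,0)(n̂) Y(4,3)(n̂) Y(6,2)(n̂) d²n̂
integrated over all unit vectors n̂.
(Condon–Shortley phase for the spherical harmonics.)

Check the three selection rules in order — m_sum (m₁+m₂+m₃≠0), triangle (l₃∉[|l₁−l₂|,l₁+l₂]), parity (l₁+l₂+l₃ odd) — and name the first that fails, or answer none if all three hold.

m_sum

azimuthal sum: 0 + 3 + 2 = 5  ✗
2 ≤ 6 ≤ 6 (triangle on l)
L = 2 + 4 + 6 = 12 (even)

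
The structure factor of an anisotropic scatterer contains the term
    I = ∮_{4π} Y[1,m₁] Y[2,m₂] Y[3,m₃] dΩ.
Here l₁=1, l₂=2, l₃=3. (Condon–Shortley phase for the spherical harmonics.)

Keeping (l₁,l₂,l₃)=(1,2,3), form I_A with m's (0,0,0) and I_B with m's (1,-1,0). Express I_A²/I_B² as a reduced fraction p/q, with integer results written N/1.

l's match ⇒ only the (l;m) 3-j factors differ between A and B.
A: triangle coeff Δ(1,2,3) = 1/105; Σ_t [0,0]: t=0:+1/4 = 1/4; (3j)²=3/35 [(1 2 3; 0 0 0)], sign=-1
B: triangle coeff Δ(1,2,3) = 1/105; Σ_t [0,0]: t=0:+1/12 = 1/12; (3j)²=1/35 [(1 2 3; 1 -1 0)], sign=-1
I_A²/I_B² = (3/35)/(1/35) = 3/1

3/1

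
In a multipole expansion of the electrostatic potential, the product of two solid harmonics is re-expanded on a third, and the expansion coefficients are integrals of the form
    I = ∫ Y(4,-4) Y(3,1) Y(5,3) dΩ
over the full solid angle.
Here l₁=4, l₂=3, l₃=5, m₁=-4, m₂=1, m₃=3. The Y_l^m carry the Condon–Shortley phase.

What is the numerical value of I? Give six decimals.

0.169606

Checks pass: Σm=0; 12 even; l₃=5∈[1,7].
(2·4+1)(2·3+1)(2·5+1) = 693
Δ: 2! 6! 4! / 13! → 1/180180
sum: t=0:+1/576 t=1:−1/144 t=2:+1/576 = -1/288
3j²(4 3 5; 0 0 0) = Δ·Π!·Σ² = 20/1001  (sign +1)
sum: t=2:+1/5760 = 1/5760
3j²(4 3 5; -4 1 3) = Δ·Π!·Σ² = 56/2145  (sign +1)
combine: 4πI² = 693·20/1001·56/2145 = 672/1859
take √, sign +1: I = 0.16960553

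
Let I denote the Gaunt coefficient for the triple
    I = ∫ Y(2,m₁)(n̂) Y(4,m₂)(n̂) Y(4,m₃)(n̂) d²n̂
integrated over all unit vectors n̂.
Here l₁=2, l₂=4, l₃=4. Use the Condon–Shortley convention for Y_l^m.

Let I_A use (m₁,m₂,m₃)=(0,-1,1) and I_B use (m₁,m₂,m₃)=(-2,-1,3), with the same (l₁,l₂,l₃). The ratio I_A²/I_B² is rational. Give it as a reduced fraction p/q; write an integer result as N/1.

289/378

Same 2,4,4: normalisation and zero-m 3j drop out of the ratio.
A: Δ: 2! 2! 6! / 11! → 1/13860; sum: t=0:+1/144 t=1:−1/48 t=2:+1/480 = -17/1440; 3j²(2 4 4; 0 -1 1) = Δ·Π!·Σ² = 289/13860  (sign +1)
B: Δ: 2! 2! 6! / 11! → 1/13860; sum: t=2:+1/480 = 1/480; 3j²(2 4 4; -2 -1 3) = Δ·Π!·Σ² = 3/110  (sign -1)
I_A²/I_B² = (289/13860)/(3/110) = 289/378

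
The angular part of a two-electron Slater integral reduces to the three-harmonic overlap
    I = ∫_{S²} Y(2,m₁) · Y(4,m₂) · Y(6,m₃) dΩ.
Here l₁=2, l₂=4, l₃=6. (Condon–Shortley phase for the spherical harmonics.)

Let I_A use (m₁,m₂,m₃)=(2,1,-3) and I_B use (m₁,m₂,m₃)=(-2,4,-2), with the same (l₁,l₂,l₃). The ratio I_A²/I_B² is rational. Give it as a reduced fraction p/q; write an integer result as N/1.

126/1

Same 2,4,6: normalisation and zero-m 3j drop out of the ratio.
A: Δ: 0! 4! 8! / 13! → 1/6435; sum: t=0:+1/17280 = 1/17280; 3j²(2 4 6; 2 1 -3) = Δ·Π!·Σ² = 14/715  (sign -1)
B: Δ: 0! 4! 8! / 13! → 1/6435; sum: t=0:+1/967680 = 1/967680; 3j²(2 4 6; -2 4 -2) = Δ·Π!·Σ² = 1/6435  (sign +1)
I_A²/I_B² = (14/715)/(1/6435) = 126/1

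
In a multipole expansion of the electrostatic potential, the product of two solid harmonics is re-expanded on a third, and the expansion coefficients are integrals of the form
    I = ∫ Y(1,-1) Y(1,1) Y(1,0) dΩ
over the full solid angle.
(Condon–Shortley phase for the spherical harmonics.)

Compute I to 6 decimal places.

0.000000

L=3 odd ⇒ parity kills the (l;000) factor ⇒ I = 0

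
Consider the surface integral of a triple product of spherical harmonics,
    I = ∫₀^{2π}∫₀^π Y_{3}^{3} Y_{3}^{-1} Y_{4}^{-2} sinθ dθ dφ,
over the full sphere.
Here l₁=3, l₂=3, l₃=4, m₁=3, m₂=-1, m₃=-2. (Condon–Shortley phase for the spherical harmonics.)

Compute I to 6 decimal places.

Checks pass: Σm=0; 10 even; l₃=4∈[0,6].
(2·3+1)(2·3+1)(2·4+1) = 441
Δ: 2! 4! 4! / 11! → 1/34650
sum: t=0:+1/72 t=1:−1/16 t=2:+1/72 = -5/144
3j²(3 3 4; 0 0 0) = Δ·Π!·Σ² = 2/77  (sign -1)
sum: t=0:+1/192 = 1/192
3j²(3 3 4; 3 -1 -2) = Δ·Π!·Σ² = 3/77  (sign +1)
combine: 4πI² = 441·2/77·3/77 = 54/121
take √, sign -1: I = -0.18845135

-0.188451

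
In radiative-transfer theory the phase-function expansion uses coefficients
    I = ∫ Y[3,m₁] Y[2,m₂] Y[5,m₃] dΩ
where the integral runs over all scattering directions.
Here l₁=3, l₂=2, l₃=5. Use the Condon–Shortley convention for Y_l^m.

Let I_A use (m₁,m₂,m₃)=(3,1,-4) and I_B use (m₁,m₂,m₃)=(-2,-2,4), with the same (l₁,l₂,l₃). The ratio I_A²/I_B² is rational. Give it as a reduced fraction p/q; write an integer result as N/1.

2/3

Shared (l₁,l₂,l₃)=(3,2,5): N and (l;000)² cancel in I_A²/I_B².
A: Δ = 0!·6!·4!/11! = 1/2310; Racah Σ t=0..0: t=0:+1/4320 = 1/4320; ⇒ 3j(3 2 5; 3 1 -4)² = 2/55, sgn -1
B: Δ = 0!·6!·4!/11! = 1/2310; Racah Σ t=0..0: t=0:+1/2880 = 1/2880; ⇒ 3j(3 2 5; -2 -2 4)² = 3/55, sgn -1
I_A²/I_B² = (2/55)/(3/55) = 2/3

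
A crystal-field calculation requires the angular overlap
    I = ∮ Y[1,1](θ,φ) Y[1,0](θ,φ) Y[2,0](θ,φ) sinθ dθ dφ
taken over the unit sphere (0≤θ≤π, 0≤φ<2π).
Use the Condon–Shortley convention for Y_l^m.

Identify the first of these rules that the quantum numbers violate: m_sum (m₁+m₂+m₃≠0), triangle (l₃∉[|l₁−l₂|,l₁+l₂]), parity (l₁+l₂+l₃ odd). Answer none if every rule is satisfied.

m_sum

m₁+m₂+m₃ = 1 + 0 + 0 = 1  ✗
triangle: |1−1|=0 ≤ l₃=2 ≤ 1+1=2
parity: l₁+l₂+l₃ = 4 is even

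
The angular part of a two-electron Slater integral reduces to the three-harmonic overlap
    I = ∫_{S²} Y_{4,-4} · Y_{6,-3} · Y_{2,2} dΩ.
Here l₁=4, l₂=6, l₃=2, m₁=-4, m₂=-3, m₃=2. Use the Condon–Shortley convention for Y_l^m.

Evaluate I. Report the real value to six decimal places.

0.000000

-4 − 3 + 2 = -5 ≠ 0: azimuthal integral kills it; I = 0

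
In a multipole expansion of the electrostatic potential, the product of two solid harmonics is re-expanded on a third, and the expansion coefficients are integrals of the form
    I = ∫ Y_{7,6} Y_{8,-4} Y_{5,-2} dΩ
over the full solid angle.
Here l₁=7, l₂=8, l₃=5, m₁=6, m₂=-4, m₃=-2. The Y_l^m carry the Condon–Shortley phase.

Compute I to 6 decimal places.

m-sum 0 ✓  L=20 even ✓  1≤5≤15 ✓
Π(2lᵢ+1) = 15×17×11 = 2805
triangle coeff Δ(7,8,5) = 1/814773960
Σ_t [3,7]: t=3:−1/87091200 t=4:+1/4976640 t=5:−1/2073600 t=6:+1/4976640 t=7:−1/87091200 = -1/9676800
(3j)²=360/46189 [(7 8 5; 0 0 0)], sign=+1
Σ_t [0,1]: t=0:+1/1045094400 t=1:−1/313528320 = -1/447897600
(3j)²=77/5814 [(7 8 5; 6 -4 -2)], sign=+1
⇒ 4πI² = 23100/79781
I = (+1)√(23100/79781/(4π)) = 0.15179285

0.151793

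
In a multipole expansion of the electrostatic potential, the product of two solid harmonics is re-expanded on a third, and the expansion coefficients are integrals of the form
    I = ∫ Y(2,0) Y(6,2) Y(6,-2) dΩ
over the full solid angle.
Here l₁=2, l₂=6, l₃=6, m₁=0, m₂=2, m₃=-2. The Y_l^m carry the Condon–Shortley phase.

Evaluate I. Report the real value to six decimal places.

Rules hold: Σm=0, L=14 even, 4≤6≤8.
N = 5·13·13 = 845
Δ = 2!·2!·10!/15! = 1/90090
Racah Σ t=0..2: t=0:+1/69120 t=1:−1/14400 t=2:+1/69120 = -7/172800
⇒ 3j(2 6 6; 0 0 0)² = 14/715, sgn -1
Racah Σ t=0..2: t=0:+1/322560 t=1:−1/30240 t=2:+1/69120 = -1/64512
⇒ 3j(2 6 6; 0 2 -2)² = 10/1001, sgn -1
4πI² = N·(3j₀)²·(3jₘ)² = 20/121
I = +1·√(0.165289/4π) = 0.11468784

0.114688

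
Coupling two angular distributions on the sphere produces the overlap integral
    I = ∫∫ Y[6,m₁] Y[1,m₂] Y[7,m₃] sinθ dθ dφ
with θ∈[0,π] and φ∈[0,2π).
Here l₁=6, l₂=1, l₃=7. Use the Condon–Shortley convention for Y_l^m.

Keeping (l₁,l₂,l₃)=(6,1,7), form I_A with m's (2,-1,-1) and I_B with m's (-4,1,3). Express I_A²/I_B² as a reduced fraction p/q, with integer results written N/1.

Same 6,1,7: normalisation and zero-m 3j drop out of the ratio.
A: Δ: 0! 12! 2! / 15! → 1/1365; sum: t=0:+1/1935360 = 1/1935360; 3j²(6 1 7; 2 -1 -1) = Δ·Π!·Σ² = 1/91  (sign +1)
B: Δ: 0! 12! 2! / 15! → 1/1365; sum: t=0:+1/14515200 = 1/14515200; 3j²(6 1 7; -4 1 3) = Δ·Π!·Σ² = 2/455  (sign +1)
I_A²/I_B² = (1/91)/(2/455) = 5/2

5/2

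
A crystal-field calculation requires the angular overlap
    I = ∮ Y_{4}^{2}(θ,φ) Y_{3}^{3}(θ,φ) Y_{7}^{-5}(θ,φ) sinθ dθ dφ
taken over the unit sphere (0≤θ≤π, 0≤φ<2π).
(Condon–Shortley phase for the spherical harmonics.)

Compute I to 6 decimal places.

m-sum 0 ✓  L=14 even ✓  1≤7≤7 ✓
Π(2lᵢ+1) = 9×7×15 = 945
triangle coeff Δ(4,3,7) = 1/45045
Σ_t [0,0]: t=0:+1/20736 = 1/20736
(3j)²=35/1287 [(4 3 7; 0 0 0)], sign=-1
Σ_t [0,0]: t=0:+1/1036800 = 1/1036800
(3j)²=4/195 [(4 3 7; 2 3 -5)], sign=+1
⇒ 4πI² = 980/1859
I = (-1)√(980/1859/(4π)) = -0.20481814

-0.204818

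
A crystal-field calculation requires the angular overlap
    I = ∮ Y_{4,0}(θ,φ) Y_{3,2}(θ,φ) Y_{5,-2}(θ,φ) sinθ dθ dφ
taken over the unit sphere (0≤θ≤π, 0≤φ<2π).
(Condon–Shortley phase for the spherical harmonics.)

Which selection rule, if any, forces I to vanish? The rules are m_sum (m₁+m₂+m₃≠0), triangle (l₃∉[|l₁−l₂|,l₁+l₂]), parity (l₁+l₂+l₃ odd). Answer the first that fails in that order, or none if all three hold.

Σmᵢ = 0  ✓
l₃∈[|l₁−l₂|,l₁+l₂]=[1,7], have l₃=5  ✓
Σlᵢ = 12 ⇒ even  ✓

none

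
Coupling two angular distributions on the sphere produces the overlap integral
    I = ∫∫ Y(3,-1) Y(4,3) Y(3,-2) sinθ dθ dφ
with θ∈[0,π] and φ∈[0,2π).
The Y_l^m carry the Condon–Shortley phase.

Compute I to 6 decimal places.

-0.095955

Checks pass: Σm=0; 10 even; l₃=3∈[1,7].
(2·3+1)(2·4+1)(2·3+1) = 441
Δ: 4! 2! 4! / 11! → 1/34650
sum: t=1:−1/72 t=2:+1/16 t=3:−1/72 = 5/144
3j²(3 4 3; 0 0 0) = Δ·Π!·Σ² = 2/77  (sign -1)
sum: t=3:−1/144 t=4:+1/288 = -1/288
3j²(3 4 3; -1 3 -2) = Δ·Π!·Σ² = 1/99  (sign +1)
combine: 4πI² = 441·2/77·1/99 = 14/121
take √, sign -1: I = -0.09595473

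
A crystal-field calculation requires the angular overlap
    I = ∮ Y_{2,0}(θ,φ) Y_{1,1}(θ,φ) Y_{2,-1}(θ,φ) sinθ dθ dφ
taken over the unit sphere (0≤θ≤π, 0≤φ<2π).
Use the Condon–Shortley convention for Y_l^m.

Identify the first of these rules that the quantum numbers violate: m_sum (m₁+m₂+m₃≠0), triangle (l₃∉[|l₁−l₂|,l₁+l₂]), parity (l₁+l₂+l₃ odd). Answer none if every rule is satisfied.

parity

Σmᵢ = 0  ✓
l₃∈[|l₁−l₂|,l₁+l₂]=[1,3], have l₃=2  ✓
Σlᵢ = 5 ⇒ odd  ✗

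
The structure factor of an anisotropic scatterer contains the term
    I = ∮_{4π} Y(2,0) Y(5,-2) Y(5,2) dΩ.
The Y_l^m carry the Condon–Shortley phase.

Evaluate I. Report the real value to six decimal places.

Checks pass: Σm=0; 12 even; l₃=5∈[3,7].
(2·2+1)(2·5+1)(2·5+1) = 605
Δ: 2! 2! 8! / 13! → 1/38610
sum: t=0:+1/2880 t=1:−1/576 t=2:+1/2880 = -1/960
3j²(2 5 5; 0 0 0) = Δ·Π!·Σ² = 10/429  (sign +1)
sum: t=0:+1/2880 t=1:−1/1440 t=2:+1/20160 = -1/3360
3j²(2 5 5; 0 -2 2) = Δ·Π!·Σ² = 6/715  (sign +1)
combine: 4πI² = 605·10/429·6/715 = 20/169
take √, sign +1: I = 0.09704356

0.097044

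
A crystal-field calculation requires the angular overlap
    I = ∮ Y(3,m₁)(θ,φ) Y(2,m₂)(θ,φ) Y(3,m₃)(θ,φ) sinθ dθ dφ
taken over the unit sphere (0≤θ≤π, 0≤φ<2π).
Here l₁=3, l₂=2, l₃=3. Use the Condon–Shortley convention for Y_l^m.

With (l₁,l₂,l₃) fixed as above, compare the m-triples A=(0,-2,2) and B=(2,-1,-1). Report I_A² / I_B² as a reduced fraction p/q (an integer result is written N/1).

4/3

l's match ⇒ only the (l;m) 3-j factors differ between A and B.
A: triangle coeff Δ(3,2,3) = 1/3780; Σ_t [0,0]: t=0:+1/24 = 1/24; (3j)²=1/21 [(3 2 3; 0 -2 2)], sign=-1
B: triangle coeff Δ(3,2,3) = 1/3780; Σ_t [0,1]: t=0:+1/12 t=1:−1/48 = 1/16; (3j)²=1/28 [(3 2 3; 2 -1 -1)], sign=+1
I_A²/I_B² = (1/21)/(1/28) = 4/3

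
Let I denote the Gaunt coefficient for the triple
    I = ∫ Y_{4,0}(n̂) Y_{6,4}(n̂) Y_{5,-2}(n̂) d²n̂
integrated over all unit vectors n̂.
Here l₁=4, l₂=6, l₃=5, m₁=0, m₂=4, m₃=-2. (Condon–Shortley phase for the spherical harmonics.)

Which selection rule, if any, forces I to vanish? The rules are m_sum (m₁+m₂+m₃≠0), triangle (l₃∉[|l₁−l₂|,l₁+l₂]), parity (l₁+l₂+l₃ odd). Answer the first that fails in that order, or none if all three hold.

azimuthal sum: 0 + 4 − 2 = 2  ✗
2 ≤ 5 ≤ 10 (triangle on l)
L = 4 + 6 + 5 = 15 (odd)

m_sum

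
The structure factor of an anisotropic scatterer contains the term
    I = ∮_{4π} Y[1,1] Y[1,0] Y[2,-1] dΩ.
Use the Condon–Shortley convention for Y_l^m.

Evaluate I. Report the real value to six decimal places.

Rules hold: Σm=0, L=4 even, 0≤2≤2.
N = 3·3·5 = 45
Δ = 0!·2!·2!/5! = 1/30
Racah Σ t=0..0: t=0:+1/1 = 1/1
⇒ 3j(1 1 2; 0 0 0)² = 2/15, sgn +1
Racah Σ t=0..0: t=0:+1/2 = 1/2
⇒ 3j(1 1 2; 1 0 -1)² = 1/10, sgn -1
4πI² = N·(3j₀)²·(3jₘ)² = 3/5
I = -1·√(0.6/4π) = -0.21850969

-0.218510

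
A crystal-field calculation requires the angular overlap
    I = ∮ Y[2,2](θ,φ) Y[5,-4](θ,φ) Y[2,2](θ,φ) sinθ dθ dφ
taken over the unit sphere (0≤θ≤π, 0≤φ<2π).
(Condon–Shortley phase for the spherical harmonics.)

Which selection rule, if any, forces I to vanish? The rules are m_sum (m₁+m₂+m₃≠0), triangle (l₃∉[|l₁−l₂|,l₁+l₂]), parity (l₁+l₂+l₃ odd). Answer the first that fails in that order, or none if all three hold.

Σmᵢ = 0  ✓
l₃∈[|l₁−l₂|,l₁+l₂]=[3,7], have l₃=2  ✗
Σlᵢ = 9 ⇒ odd

triangle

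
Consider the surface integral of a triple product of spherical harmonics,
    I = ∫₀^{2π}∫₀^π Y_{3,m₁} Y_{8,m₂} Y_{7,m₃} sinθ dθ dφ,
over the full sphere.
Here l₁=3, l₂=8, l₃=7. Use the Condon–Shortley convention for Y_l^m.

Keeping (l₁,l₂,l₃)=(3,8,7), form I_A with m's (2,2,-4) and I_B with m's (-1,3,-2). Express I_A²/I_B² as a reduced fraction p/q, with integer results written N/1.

1445/1176

Same 3,8,7: normalisation and zero-m 3j drop out of the ratio.
A: Δ: 4! 2! 12! / 19! → 1/5290740; sum: t=0:+1/174182400 t=1:−1/26127360 = -17/522547200; 3j²(3 8 7; 2 2 -4) = Δ·Π!·Σ² = 935/62244  (sign +1)
B: Δ: 4! 2! 12! / 19! → 1/5290740; sum: t=2:+1/17418240 t=3:−1/5806080 t=4:+1/29030400 = -1/12441600; 3j²(3 8 7; -1 3 -2) = Δ·Π!·Σ² = 154/12597  (sign +1)
I_A²/I_B² = (935/62244)/(154/12597) = 1445/1176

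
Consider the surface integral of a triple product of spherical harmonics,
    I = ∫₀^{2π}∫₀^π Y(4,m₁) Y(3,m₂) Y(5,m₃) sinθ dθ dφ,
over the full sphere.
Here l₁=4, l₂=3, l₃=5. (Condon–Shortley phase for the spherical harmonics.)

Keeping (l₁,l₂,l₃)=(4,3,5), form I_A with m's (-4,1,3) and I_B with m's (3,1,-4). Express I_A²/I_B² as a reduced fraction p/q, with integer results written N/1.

Shared (l₁,l₂,l₃)=(4,3,5): N and (l;000)² cancel in I_A²/I_B².
A: Δ = 2!·6!·4!/13! = 1/180180; Racah Σ t=2..2: t=2:+1/5760 = 1/5760; ⇒ 3j(4 3 5; -4 1 3)² = 56/2145, sgn +1
B: Δ = 2!·6!·4!/13! = 1/180180; Racah Σ t=0..1: t=0:+1/5760 t=1:−1/4320 = -1/17280; ⇒ 3j(4 3 5; 3 1 -4)² = 7/4290, sgn +1
I_A²/I_B² = (56/2145)/(7/4290) = 16/1

16/1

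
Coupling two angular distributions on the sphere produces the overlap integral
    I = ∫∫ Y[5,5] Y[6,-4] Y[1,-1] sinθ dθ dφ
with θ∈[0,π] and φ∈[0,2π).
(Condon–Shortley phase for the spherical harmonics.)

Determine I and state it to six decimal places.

m-sum 0 ✓  L=12 even ✓  1≤1≤11 ✓
Π(2lᵢ+1) = 11×13×3 = 429
triangle coeff Δ(5,6,1) = 1/858
Σ_t [5,5]: t=5:−1/14400 = -1/14400
(3j)²=6/143 [(5 6 1; 0 0 0)], sign=+1
Σ_t [0,0]: t=0:+1/7257600 = 1/7257600
(3j)²=1/858 [(5 6 1; 5 -4 -1)], sign=+1
⇒ 4πI² = 3/143
I = (+1)√(3/143/(4π)) = 0.04085899

0.040859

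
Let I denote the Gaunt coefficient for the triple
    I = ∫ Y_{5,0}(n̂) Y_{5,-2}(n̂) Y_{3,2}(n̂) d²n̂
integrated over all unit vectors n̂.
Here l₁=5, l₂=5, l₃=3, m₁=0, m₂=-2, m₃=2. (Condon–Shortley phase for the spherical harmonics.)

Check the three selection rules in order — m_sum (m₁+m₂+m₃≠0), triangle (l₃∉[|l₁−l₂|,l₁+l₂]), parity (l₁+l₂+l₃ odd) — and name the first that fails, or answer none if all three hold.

m₁+m₂+m₃ = 0 − 2 + 2 = 0  ✓
triangle: |5−5|=0 ≤ l₃=3 ≤ 5+5=10  ✓
parity: l₁+l₂+l₃ = 13 is odd  ✗

parity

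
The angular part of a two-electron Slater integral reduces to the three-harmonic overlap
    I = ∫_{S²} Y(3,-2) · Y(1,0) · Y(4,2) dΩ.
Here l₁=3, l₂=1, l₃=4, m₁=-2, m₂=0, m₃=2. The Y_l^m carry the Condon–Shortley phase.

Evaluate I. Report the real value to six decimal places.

0.213244

Rules hold: Σm=0, L=8 even, 2≤4≤4.
N = 7·3·9 = 189
Δ = 0!·6!·2!/9! = 1/252
Racah Σ t=0..0: t=0:+1/36 = 1/36
⇒ 3j(3 1 4; 0 0 0)² = 4/63, sgn +1
Racah Σ t=0..0: t=0:+1/120 = 1/120
⇒ 3j(3 1 4; -2 0 2)² = 1/21, sgn +1
4πI² = N·(3j₀)²·(3jₘ)² = 4/7
I = +1·√(0.571429/4π) = 0.21324362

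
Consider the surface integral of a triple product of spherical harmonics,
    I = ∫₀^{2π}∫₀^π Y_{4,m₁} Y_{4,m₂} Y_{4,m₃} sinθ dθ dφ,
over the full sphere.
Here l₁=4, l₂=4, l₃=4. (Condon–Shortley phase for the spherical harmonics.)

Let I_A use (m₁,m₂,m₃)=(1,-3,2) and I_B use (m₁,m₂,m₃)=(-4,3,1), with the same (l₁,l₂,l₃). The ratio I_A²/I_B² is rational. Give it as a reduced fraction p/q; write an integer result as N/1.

1/7

l's match ⇒ only the (l;m) 3-j factors differ between A and B.
A: triangle coeff Δ(4,4,4) = 1/450450; Σ_t [0,1]: t=0:+1/864 t=1:−1/576 = -1/1728; (3j)²=5/1287 [(4 4 4; 1 -3 2)], sign=-1
B: triangle coeff Δ(4,4,4) = 1/450450; Σ_t [4,4]: t=4:+1/3456 = 1/3456; (3j)²=35/1287 [(4 4 4; -4 3 1)], sign=-1
I_A²/I_B² = (5/1287)/(35/1287) = 1/7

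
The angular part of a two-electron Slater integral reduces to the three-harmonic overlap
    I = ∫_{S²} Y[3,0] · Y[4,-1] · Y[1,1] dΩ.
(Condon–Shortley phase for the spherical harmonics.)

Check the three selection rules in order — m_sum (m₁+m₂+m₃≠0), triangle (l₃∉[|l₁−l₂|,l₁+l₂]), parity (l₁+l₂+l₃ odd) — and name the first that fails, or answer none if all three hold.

azimuthal sum: 0 − 1 + 1 = 0  ✓
1 ≤ 1 ≤ 7 (triangle on l)  ✓
L = 3 + 4 + 1 = 8 (even)  ✓

none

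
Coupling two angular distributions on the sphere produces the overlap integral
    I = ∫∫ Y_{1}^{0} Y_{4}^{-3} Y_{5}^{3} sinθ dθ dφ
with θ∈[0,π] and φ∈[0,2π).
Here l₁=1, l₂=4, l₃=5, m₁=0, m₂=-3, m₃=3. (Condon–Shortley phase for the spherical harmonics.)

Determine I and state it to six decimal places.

Checks pass: Σm=0; 10 even; l₃=5∈[3,5].
(2·1+1)(2·4+1)(2·5+1) = 297
Δ: 0! 2! 8! / 11! → 1/495
sum: t=0:+1/576 = 1/576
3j²(1 4 5; 0 0 0) = Δ·Π!·Σ² = 5/99  (sign -1)
sum: t=0:+1/5040 = 1/5040
3j²(1 4 5; 0 -3 3) = Δ·Π!·Σ² = 16/495  (sign +1)
combine: 4πI² = 297·5/99·16/495 = 16/33
take √, sign -1: I = -0.19642560

-0.196426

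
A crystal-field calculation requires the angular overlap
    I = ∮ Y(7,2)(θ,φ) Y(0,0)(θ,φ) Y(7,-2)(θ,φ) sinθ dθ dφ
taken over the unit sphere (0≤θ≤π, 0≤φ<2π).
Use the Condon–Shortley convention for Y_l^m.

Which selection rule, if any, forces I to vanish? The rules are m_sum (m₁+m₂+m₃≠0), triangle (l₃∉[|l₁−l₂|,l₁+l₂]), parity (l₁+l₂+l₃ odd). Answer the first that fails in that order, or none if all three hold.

none

m₁+m₂+m₃ = 2 + 0 − 2 = 0  ✓
triangle: |7−0|=7 ≤ l₃=7 ≤ 7+0=7  ✓
parity: l₁+l₂+l₃ = 14 is even  ✓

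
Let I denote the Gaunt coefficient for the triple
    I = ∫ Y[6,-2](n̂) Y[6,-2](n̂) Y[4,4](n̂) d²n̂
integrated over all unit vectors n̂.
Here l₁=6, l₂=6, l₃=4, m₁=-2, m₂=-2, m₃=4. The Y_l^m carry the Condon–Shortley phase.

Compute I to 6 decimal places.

0.176698

Checks pass: Σm=0; 16 even; l₃=4∈[0,12].
(2·6+1)(2·6+1)(2·4+1) = 1521
Δ: 8! 4! 4! / 17! → 1/15315300
sum: t=2:+1/829440 t=3:−1/25920 t=4:+1/9216 t=5:−1/25920 t=6:+1/829440 = 7/207360
3j²(6 6 4; 0 0 0) = Δ·Π!·Σ² = 28/2431  (sign +1)
sum: t=4:+1/331776 = 1/331776
3j²(6 6 4; -2 -2 4) = Δ·Π!·Σ² = 490/21879  (sign +1)
combine: 4πI² = 1521·28/2431·490/21879 = 13720/34969
take √, sign +1: I = 0.17669755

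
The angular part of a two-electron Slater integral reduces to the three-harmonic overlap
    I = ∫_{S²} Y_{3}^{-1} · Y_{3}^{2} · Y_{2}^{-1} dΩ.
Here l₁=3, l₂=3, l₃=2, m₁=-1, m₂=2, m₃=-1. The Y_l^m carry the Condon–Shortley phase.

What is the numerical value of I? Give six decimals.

Rules hold: Σm=0, L=8 even, 0≤2≤6.
N = 7·7·5 = 245
Δ = 4!·2!·2!/9! = 1/3780
Racah Σ t=1..3: t=1:−1/24 t=2:+1/4 t=3:−1/24 = 1/6
⇒ 3j(3 3 2; 0 0 0)² = 4/105, sgn +1
Racah Σ t=3..4: t=3:−1/12 t=4:+1/48 = -1/16
⇒ 3j(3 3 2; -1 2 -1)² = 1/28, sgn +1
4πI² = N·(3j₀)²·(3jₘ)² = 1/3
I = +1·√(0.333333/4π) = 0.16286750

0.162868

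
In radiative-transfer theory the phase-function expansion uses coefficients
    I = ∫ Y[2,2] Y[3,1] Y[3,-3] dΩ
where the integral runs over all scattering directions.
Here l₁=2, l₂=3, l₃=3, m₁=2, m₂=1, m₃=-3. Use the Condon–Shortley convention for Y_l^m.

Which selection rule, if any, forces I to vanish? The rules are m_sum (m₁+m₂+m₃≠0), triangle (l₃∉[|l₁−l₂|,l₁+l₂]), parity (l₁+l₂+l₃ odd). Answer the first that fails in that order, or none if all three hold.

azimuthal sum: 2 + 1 − 3 = 0  ✓
1 ≤ 3 ≤ 5 (triangle on l)  ✓
L = 2 + 3 + 3 = 8 (even)  ✓

none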